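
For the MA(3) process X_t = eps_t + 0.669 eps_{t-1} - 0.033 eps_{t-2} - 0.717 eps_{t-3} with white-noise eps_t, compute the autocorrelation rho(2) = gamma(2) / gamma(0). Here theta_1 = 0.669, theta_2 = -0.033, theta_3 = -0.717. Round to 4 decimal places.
\rho(2) = -0.2612

For an MA(q) process with theta_0 = 1, the autocovariance is
  gamma(k) = sigma^2 * sum_{i=0..q-k} theta_i * theta_{i+k},
and rho(k) = gamma(k) / gamma(0). Sigma^2 cancels.
  numerator   = (1)*(-0.033) + (0.669)*(-0.717) = -0.512673.
  denominator = (1)^2 + (0.669)^2 + (-0.033)^2 + (-0.717)^2 = 1.962739.
  rho(2) = -0.512673 / 1.962739 = -0.2612.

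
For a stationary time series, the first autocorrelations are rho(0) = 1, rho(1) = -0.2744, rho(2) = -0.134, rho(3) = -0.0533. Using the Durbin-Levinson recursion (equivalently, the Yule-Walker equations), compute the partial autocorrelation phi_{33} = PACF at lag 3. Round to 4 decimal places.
\phi_{33} = -0.1829

The PACF at lag k is phi_{kk}, the last component of the solution
to the Yule-Walker system G_k phi = r_k where
  (G_k)_{ij} = rho(|i - j|), (r_k)_i = rho(i), i,j = 1..k.
Equivalently, Durbin-Levinson gives phi_{kk} iteratively:
  phi_{11} = rho(1)
  phi_{kk} = [rho(k) - sum_{j=1..k-1} phi_{k-1,j} rho(k-j)]
            / [1 - sum_{j=1..k-1} phi_{k-1,j} rho(j)],
  phi_{k,j} = phi_{k-1,j} - phi_{kk} phi_{k-1,k-j},  j = 1..k-1.
Step k = 1:
  phi_11 = rho(1) = -0.2744.
Step k = 2:
  phi_22 = [rho(2) - phi_11 rho(1)] / [1 - phi_11 rho(1)] = [-0.134 - (-0.2744)(-0.2744)] / [1 - (-0.2744)(-0.2744)]
         = -0.20929536 / 0.92470464 = -0.226338.
  Update: phi_21 = phi_11 - phi_22 phi_11 = -0.2744 - (-0.226338)(-0.2744) = -0.336507.
Step k = 3:
  phi_33 = [rho(3) - phi_21 rho(2) - phi_22 rho(1)] / [1 - phi_21 rho(1) - phi_22 rho(2)]
    numerator   = -0.0533 - (-0.336507)(-0.134) - (-0.226338)(-0.2744) = -0.16049896
    denominator = 1 - (-0.336507)(-0.2744) - (-0.226338)(-0.134) = 0.87733325
  phi_33 = -0.16049896 / 0.87733325 = -0.1829.
Therefore phi_{33} = -0.1829.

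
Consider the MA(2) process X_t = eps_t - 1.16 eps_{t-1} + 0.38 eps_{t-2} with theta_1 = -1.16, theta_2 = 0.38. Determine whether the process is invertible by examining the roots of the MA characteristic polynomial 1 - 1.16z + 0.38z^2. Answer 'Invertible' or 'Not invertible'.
\text{Invertible}

The MA(q) characteristic polynomial is P(z) = 1 - 1.16z + 0.38z^2.
Invertibility requires all roots to lie outside the unit circle, i.e. |z| > 1 for every root.
Set 1 + (-1.16) z + (0.38) z^2 = 0, i.e. a z^2 + b z + c = 0 with a = 0.38, b = -1.16, c = 1.
Discriminant D = b^2 - 4ac = (-1.16)^2 - 4*(0.38)*1 = 1.3456 - (1.52) = -0.1744.
D < 0, so the roots are the complex-conjugate pair z = (-b +/- i sqrt(-D)) / (2a) = 1.5263 +/- 0.5495i.
For a conjugate pair |z|^2 = z * conj(z) = (product of roots) = c/a = 1/(0.38) = 2.631579, so |z| = sqrt(2.631579) = 1.6222 for both roots.
Moduli of all roots: 1.6222, 1.6222.
All moduli strictly greater than 1? Yes.
Verdict: Invertible.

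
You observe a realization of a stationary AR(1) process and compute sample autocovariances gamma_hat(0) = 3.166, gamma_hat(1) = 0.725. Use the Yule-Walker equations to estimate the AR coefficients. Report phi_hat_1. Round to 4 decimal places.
\hat\phi_{1} = 0.2290

The Yule-Walker equations for an AR(p) process read, in matrix form,
  Gamma_p phi = r_p,   with   (Gamma_p)_{ij} = gamma(|i - j|),
                       (r_p)_i = gamma(i),   i,j = 1..p.
Substitute the sample gammas (Toeplitz matrix and right-hand side of size 1):
  Gamma_p = [[3.166]]
  r_p     = [0.725]
With p = 1 this is the single equation gamma(0) phi_1 = gamma(1):
  phi_hat_1 = gamma(1) / gamma(0) = 0.725 / 3.166 = 0.2290.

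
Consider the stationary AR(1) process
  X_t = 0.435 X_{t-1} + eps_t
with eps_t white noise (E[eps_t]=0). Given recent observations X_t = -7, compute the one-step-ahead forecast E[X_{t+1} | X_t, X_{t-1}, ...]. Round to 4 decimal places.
E[X_{t+1} \mid \mathcal F_t] = -3.0450

For an AR(p) model X_t = c + sum_i phi_i X_{t-i} + eps_t, the
one-step-ahead conditional mean is
  E[X_{t+1} | X_t, ...] = c + sum_i phi_i X_{t+1-i}.
Substitute known values:
  E[X_{t+1} | ...] = (0.435) * (-7)
                   = -3.0450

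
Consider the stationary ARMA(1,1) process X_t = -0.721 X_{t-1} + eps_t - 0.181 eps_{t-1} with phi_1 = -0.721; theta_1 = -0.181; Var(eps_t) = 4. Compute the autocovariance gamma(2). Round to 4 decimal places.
\gamma(2) = 6.1247

Multiply the model equation by X_{t-k} and take expectations. With theta_0 = psi_0 = 1 and psi_j the MA(infinity) weights, this gives
  gamma(k) - sum_i phi_i gamma(k-i) = c_k,
  c_k = sigma^2 * sum_{j=k..q} theta_j psi_{j-k}   (c_k = 0 for k > q),
using gamma(-m) = gamma(m).
psi-weights needed (psi_j = theta_j + sum_i phi_i psi_{j-i}):
  psi_1 = theta_1 + phi_1 = -0.181 + (-0.721) = -0.902
Right-hand sides:
  c_0 = sigma^2 (1 + theta_1 psi_1) = 4 * (1 + (-0.181)(-0.902)) = 4 * 1.163262 = 4.653048
  c_1 = sigma^2 theta_1 = 4 * (-0.181) = -0.724
  c_2 = 0
Equations for k = 0 and k = 1 (AR order 1):
  gamma(0) = phi_1 gamma(1) + c_0
  gamma(1) = phi_1 gamma(0) + c_1
Substituting the second into the first: gamma(0) (1 - phi_1^2) = c_0 + phi_1 c_1, so
  gamma(0) = (c_0 + phi_1 c_1) / (1 - phi_1^2) = (4.653048 + (-0.721)(-0.724)) / (1 - (-0.721)^2) = 5.175052 / 0.480159 = 10.777788.
  gamma(1) = phi_1 gamma(0) + c_1 = (-0.721)(10.777788) + (-0.724) = -8.494785.
For k = 2 (> q): gamma(2) = phi_1 gamma(1) = (-0.721)(-8.494785) = 6.12474.
Therefore gamma(2) = 6.1247 (to 4 decimal places).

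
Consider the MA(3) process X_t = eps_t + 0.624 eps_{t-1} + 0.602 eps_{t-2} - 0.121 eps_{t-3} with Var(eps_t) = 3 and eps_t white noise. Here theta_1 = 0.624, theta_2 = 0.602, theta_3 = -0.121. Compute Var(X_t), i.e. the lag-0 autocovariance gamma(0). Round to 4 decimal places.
\gamma(0) = 5.2993

For an MA(q) process X_t = eps_t + sum_i theta_i eps_{t-i} with
Var(eps_t) = sigma^2, the variance is
  gamma(0) = sigma^2 * (1 + sum_i theta_i^2).
  sum_i theta_i^2 = (0.624)^2 + (0.602)^2 + (-0.121)^2 = 0.389376 + 0.362404 + 0.014641 = 0.766421.
  gamma(0) = 3 * (1 + 0.766421) = 3 * 1.766421 = 5.299263, which rounds to 5.2993.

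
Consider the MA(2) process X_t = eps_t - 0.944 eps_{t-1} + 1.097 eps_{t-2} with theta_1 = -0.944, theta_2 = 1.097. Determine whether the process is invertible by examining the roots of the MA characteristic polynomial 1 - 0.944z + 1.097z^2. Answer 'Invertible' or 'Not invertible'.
\text{Not invertible}

The MA(q) characteristic polynomial is P(z) = 1 - 0.944z + 1.097z^2.
Invertibility requires all roots to lie outside the unit circle, i.e. |z| > 1 for every root.
Set 1 + (-0.944) z + (1.097) z^2 = 0, i.e. a z^2 + b z + c = 0 with a = 1.097, b = -0.944, c = 1.
Discriminant D = b^2 - 4ac = (-0.944)^2 - 4*(1.097)*1 = 0.891136 - (4.388) = -3.496864.
D < 0, so the roots are the complex-conjugate pair z = (-b +/- i sqrt(-D)) / (2a) = 0.4303 +/- 0.8523i.
For a conjugate pair |z|^2 = z * conj(z) = (product of roots) = c/a = 1/(1.097) = 0.911577, so |z| = sqrt(0.911577) = 0.9548 for both roots.
Moduli of all roots: 0.9548, 0.9548.
All moduli strictly greater than 1? No.
Verdict: Not invertible.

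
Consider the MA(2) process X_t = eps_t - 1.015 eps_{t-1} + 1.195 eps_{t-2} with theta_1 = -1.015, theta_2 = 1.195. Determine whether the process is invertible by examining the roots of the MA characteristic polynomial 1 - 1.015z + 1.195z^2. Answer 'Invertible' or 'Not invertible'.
\text{Not invertible}

The MA(q) characteristic polynomial is P(z) = 1 - 1.015z + 1.195z^2.
Invertibility requires all roots to lie outside the unit circle, i.e. |z| > 1 for every root.
Set 1 + (-1.015) z + (1.195) z^2 = 0, i.e. a z^2 + b z + c = 0 with a = 1.195, b = -1.015, c = 1.
Discriminant D = b^2 - 4ac = (-1.015)^2 - 4*(1.195)*1 = 1.030225 - (4.78) = -3.749775.
D < 0, so the roots are the complex-conjugate pair z = (-b +/- i sqrt(-D)) / (2a) = 0.4247 +/- 0.8102i.
For a conjugate pair |z|^2 = z * conj(z) = (product of roots) = c/a = 1/(1.195) = 0.83682, so |z| = sqrt(0.83682) = 0.9148 for both roots.
Moduli of all roots: 0.9148, 0.9148.
All moduli strictly greater than 1? No.
Verdict: Not invertible.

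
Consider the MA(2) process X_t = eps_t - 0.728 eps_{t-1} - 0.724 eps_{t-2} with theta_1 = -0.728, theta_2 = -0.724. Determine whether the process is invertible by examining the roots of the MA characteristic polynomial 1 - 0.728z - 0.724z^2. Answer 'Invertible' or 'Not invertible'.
\text{Not invertible}

The MA(q) characteristic polynomial is P(z) = 1 - 0.728z - 0.724z^2.
Invertibility requires all roots to lie outside the unit circle, i.e. |z| > 1 for every root.
Set 1 + (-0.728) z + (-0.724) z^2 = 0, i.e. a z^2 + b z + c = 0 with a = -0.724, b = -0.728, c = 1.
Discriminant D = b^2 - 4ac = (-0.728)^2 - 4*(-0.724)*1 = 0.529984 - (-2.896) = 3.425984.
D >= 0, so the roots are real: z = (-b +/- sqrt(D)) / (2a) = (0.728 +/- 1.850941) / (-1.448).
  z_1 = (0.728 + 1.850941) / (-1.448) = -1.781,   |z_1| = 1.781.
  z_2 = (0.728 - 1.850941) / (-1.448) = 0.7755,   |z_2| = 0.7755.
Moduli of all roots: 1.7810, 0.7755.
All moduli strictly greater than 1? No.
Verdict: Not invertible.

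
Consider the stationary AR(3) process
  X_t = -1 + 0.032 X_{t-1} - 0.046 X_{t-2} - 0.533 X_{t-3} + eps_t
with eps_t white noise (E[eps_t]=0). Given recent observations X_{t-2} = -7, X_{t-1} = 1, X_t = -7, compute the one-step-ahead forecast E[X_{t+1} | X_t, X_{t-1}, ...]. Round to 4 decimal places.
E[X_{t+1} \mid \mathcal F_t] = 2.4610

For an AR(p) model X_t = c + sum_i phi_i X_{t-i} + eps_t, the
one-step-ahead conditional mean is
  E[X_{t+1} | X_t, ...] = c + sum_i phi_i X_{t+1-i}.
Substitute known values:
  E[X_{t+1} | ...] = -1 + (0.032) * (-7) + (-0.046) * (1) + (-0.533) * (-7)
                   = 2.4610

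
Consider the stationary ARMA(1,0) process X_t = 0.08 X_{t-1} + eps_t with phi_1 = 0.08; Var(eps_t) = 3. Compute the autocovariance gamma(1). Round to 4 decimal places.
\gamma(1) = 0.2415

Multiply the model equation by X_{t-k} and take expectations. With theta_0 = psi_0 = 1 and psi_j the MA(infinity) weights, this gives
  gamma(k) - sum_i phi_i gamma(k-i) = c_k,
  c_k = sigma^2 * sum_{j=k..q} theta_j psi_{j-k}   (c_k = 0 for k > q),
using gamma(-m) = gamma(m).
Pure AR (q = 0): c_0 = sigma^2 = 3, c_k = 0 for k >= 1.
Equations for k = 0 and k = 1 (AR order 1):
  gamma(0) = phi_1 gamma(1) + c_0
  gamma(1) = phi_1 gamma(0) + c_1
Substituting the second into the first: gamma(0) (1 - phi_1^2) = c_0 + phi_1 c_1, so
  gamma(0) = c_0 / (1 - phi_1^2) = 3 / (1 - (0.08)^2) = 3 / 0.9936 = 3.019324.
  gamma(1) = phi_1 gamma(0) = (0.08)(3.019324) = 0.241546.
Therefore gamma(1) = 0.2415 (to 4 decimal places).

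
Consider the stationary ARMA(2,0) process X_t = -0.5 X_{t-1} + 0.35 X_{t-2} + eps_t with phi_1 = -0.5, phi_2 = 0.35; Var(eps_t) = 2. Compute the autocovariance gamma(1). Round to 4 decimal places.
\gamma(1) = -4.2941

Multiply the model equation by X_{t-k} and take expectations. With theta_0 = psi_0 = 1 and psi_j the MA(infinity) weights, this gives
  gamma(k) - sum_i phi_i gamma(k-i) = c_k,
  c_k = sigma^2 * sum_{j=k..q} theta_j psi_{j-k}   (c_k = 0 for k > q),
using gamma(-m) = gamma(m).
Pure AR (q = 0): c_0 = sigma^2 = 2, c_k = 0 for k >= 1.
Equations for k = 0, 1, 2 (AR order 2, c_2 = 0):
  (E0) gamma(0) = phi_1 gamma(1) + phi_2 gamma(2) + c_0
  (E1) gamma(1) = phi_1 gamma(0) + phi_2 gamma(1) + c_1
  (E2) gamma(2) = phi_1 gamma(1) + phi_2 gamma(0)
From (E1): gamma(1) = A gamma(0) + B with
  A = phi_1 / (1 - phi_2) = -0.5 / 0.65 = -0.769231,   B = c_1 / (1 - phi_2) = 0 / 0.65 = 0.
Insert (E2) into (E0): gamma(0) (1 - phi_2^2) = phi_1 (1 + phi_2) gamma(1) + c_0.
  phi_1 (1 + phi_2) = (-0.5)(1.35) = -0.675,   1 - phi_2^2 = 0.8775.
Replace gamma(1) by A gamma(0) + B and collect gamma(0):
  gamma(0) [0.8775 - (-0.675)(-0.769231)] = c_0 = 2
  gamma(0) * 0.358269 = 2
  gamma(0) = 2 / 0.358269 = 5.582394.
  gamma(1) = A gamma(0) = (-0.769231)(5.582394) = -4.294149.
Therefore gamma(1) = -4.2941 (to 4 decimal places).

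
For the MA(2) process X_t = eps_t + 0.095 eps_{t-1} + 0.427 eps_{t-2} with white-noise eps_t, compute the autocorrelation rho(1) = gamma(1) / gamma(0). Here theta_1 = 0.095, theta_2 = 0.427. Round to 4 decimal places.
\rho(1) = 0.1138

For an MA(q) process with theta_0 = 1, the autocovariance is
  gamma(k) = sigma^2 * sum_{i=0..q-k} theta_i * theta_{i+k},
and rho(k) = gamma(k) / gamma(0). Sigma^2 cancels.
  numerator   = (1)*(0.095) + (0.095)*(0.427) = 0.135565.
  denominator = (1)^2 + (0.095)^2 + (0.427)^2 = 1.191354.
  rho(1) = 0.135565 / 1.191354 = 0.1138.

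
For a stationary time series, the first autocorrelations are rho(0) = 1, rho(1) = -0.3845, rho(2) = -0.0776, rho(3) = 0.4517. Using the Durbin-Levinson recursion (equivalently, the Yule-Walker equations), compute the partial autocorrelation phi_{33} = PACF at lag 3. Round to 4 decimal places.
\phi_{33} = 0.3940

The PACF at lag k is phi_{kk}, the last component of the solution
to the Yule-Walker system G_k phi = r_k where
  (G_k)_{ij} = rho(|i - j|), (r_k)_i = rho(i), i,j = 1..k.
Equivalently, Durbin-Levinson gives phi_{kk} iteratively:
  phi_{11} = rho(1)
  phi_{kk} = [rho(k) - sum_{j=1..k-1} phi_{k-1,j} rho(k-j)]
            / [1 - sum_{j=1..k-1} phi_{k-1,j} rho(j)],
  phi_{k,j} = phi_{k-1,j} - phi_{kk} phi_{k-1,k-j},  j = 1..k-1.
Step k = 1:
  phi_11 = rho(1) = -0.3845.
Step k = 2:
  phi_22 = [rho(2) - phi_11 rho(1)] / [1 - phi_11 rho(1)] = [-0.0776 - (-0.3845)(-0.3845)] / [1 - (-0.3845)(-0.3845)]
         = -0.22544025 / 0.85215975 = -0.264552.
  Update: phi_21 = phi_11 - phi_22 phi_11 = -0.3845 - (-0.264552)(-0.3845) = -0.48622.
Step k = 3:
  phi_33 = [rho(3) - phi_21 rho(2) - phi_22 rho(1)] / [1 - phi_21 rho(1) - phi_22 rho(2)]
    numerator   = 0.4517 - (-0.48622)(-0.0776) - (-0.264552)(-0.3845) = 0.31224922
    denominator = 1 - (-0.48622)(-0.3845) - (-0.264552)(-0.0776) = 0.79251916
  phi_33 = 0.31224922 / 0.79251916 = 0.394.
Therefore phi_{33} = 0.3940.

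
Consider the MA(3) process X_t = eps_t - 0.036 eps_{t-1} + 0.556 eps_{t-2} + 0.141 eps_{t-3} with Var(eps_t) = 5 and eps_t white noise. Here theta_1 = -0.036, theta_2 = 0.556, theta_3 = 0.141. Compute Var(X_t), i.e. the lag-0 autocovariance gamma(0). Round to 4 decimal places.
\gamma(0) = 6.6516

For an MA(q) process X_t = eps_t + sum_i theta_i eps_{t-i} with
Var(eps_t) = sigma^2, the variance is
  gamma(0) = sigma^2 * (1 + sum_i theta_i^2).
  sum_i theta_i^2 = (-0.036)^2 + (0.556)^2 + (0.141)^2 = 0.001296 + 0.309136 + 0.019881 = 0.330313.
  gamma(0) = 5 * (1 + 0.330313) = 5 * 1.330313 = 6.651565, which rounds to 6.6516.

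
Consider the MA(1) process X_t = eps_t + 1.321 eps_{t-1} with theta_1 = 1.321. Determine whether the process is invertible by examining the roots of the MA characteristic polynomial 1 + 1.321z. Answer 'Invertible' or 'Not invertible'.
\text{Not invertible}

The MA(q) characteristic polynomial is P(z) = 1 + 1.321z.
Invertibility requires all roots to lie outside the unit circle, i.e. |z| > 1 for every root.
This is linear in z: 1 + (1.321) z = 0  =>  z = -1/(1.321) = -0.757002,  |z| = 0.757002.
Moduli of all roots: 0.7570.
All moduli strictly greater than 1? No.
Verdict: Not invertible.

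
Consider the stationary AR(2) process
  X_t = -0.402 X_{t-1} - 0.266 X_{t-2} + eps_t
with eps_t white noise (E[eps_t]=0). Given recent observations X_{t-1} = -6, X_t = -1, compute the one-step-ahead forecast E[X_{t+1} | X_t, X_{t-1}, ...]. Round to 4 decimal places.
E[X_{t+1} \mid \mathcal F_t] = 1.9980

For an AR(p) model X_t = c + sum_i phi_i X_{t-i} + eps_t, the
one-step-ahead conditional mean is
  E[X_{t+1} | X_t, ...] = c + sum_i phi_i X_{t+1-i}.
Substitute known values:
  E[X_{t+1} | ...] = (-0.402) * (-1) + (-0.266) * (-6)
                   = 1.9980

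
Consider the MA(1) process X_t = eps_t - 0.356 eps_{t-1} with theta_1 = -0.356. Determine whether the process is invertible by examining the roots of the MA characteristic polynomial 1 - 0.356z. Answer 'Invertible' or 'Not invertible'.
\text{Invertible}

The MA(q) characteristic polynomial is P(z) = 1 - 0.356z.
Invertibility requires all roots to lie outside the unit circle, i.e. |z| > 1 for every root.
This is linear in z: 1 + (-0.356) z = 0  =>  z = -1/(-0.356) = 2.808989,  |z| = 2.808989.
Moduli of all roots: 2.8090.
All moduli strictly greater than 1? Yes.
Verdict: Invertible.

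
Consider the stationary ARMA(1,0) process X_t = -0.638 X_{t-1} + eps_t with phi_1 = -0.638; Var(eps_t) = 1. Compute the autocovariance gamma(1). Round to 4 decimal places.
\gamma(1) = -1.0760

Multiply the model equation by X_{t-k} and take expectations. With theta_0 = psi_0 = 1 and psi_j the MA(infinity) weights, this gives
  gamma(k) - sum_i phi_i gamma(k-i) = c_k,
  c_k = sigma^2 * sum_{j=k..q} theta_j psi_{j-k}   (c_k = 0 for k > q),
using gamma(-m) = gamma(m).
Pure AR (q = 0): c_0 = sigma^2 = 1, c_k = 0 for k >= 1.
Equations for k = 0 and k = 1 (AR order 1):
  gamma(0) = phi_1 gamma(1) + c_0
  gamma(1) = phi_1 gamma(0) + c_1
Substituting the second into the first: gamma(0) (1 - phi_1^2) = c_0 + phi_1 c_1, so
  gamma(0) = c_0 / (1 - phi_1^2) = 1 / (1 - (-0.638)^2) = 1 / 0.592956 = 1.686466.
  gamma(1) = phi_1 gamma(0) = (-0.638)(1.686466) = -1.075965.
Therefore gamma(1) = -1.0760 (to 4 decimal places).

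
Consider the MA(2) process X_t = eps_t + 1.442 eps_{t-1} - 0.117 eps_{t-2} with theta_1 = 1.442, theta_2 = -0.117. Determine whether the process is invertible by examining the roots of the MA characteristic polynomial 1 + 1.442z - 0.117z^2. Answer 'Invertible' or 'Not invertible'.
\text{Not invertible}

The MA(q) characteristic polynomial is P(z) = 1 + 1.442z - 0.117z^2.
Invertibility requires all roots to lie outside the unit circle, i.e. |z| > 1 for every root.
Set 1 + (1.442) z + (-0.117) z^2 = 0, i.e. a z^2 + b z + c = 0 with a = -0.117, b = 1.442, c = 1.
Discriminant D = b^2 - 4ac = (1.442)^2 - 4*(-0.117)*1 = 2.079364 - (-0.468) = 2.547364.
D >= 0, so the roots are real: z = (-b +/- sqrt(D)) / (2a) = (-1.442 +/- 1.596046) / (-0.234).
  z_1 = (-1.442 + 1.596046) / (-0.234) = -0.6583,   |z_1| = 0.6583.
  z_2 = (-1.442 - 1.596046) / (-0.234) = 12.9831,   |z_2| = 12.9831.
Moduli of all roots: 0.6583, 12.9831.
All moduli strictly greater than 1? No.
Verdict: Not invertible.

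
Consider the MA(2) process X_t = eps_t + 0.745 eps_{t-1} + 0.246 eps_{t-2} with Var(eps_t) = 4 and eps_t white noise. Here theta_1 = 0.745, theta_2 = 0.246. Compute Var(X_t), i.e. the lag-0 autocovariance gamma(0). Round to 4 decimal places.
\gamma(0) = 6.4622

For an MA(q) process X_t = eps_t + sum_i theta_i eps_{t-i} with
Var(eps_t) = sigma^2, the variance is
  gamma(0) = sigma^2 * (1 + sum_i theta_i^2).
  sum_i theta_i^2 = (0.745)^2 + (0.246)^2 = 0.555025 + 0.060516 = 0.615541.
  gamma(0) = 4 * (1 + 0.615541) = 4 * 1.615541 = 6.462164, which rounds to 6.4622.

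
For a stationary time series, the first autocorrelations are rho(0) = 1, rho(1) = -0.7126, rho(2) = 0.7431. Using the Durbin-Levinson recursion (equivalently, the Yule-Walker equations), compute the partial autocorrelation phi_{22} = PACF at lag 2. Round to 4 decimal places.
\phi_{22} = 0.4781

The PACF at lag k is phi_{kk}, the last component of the solution
to the Yule-Walker system G_k phi = r_k where
  (G_k)_{ij} = rho(|i - j|), (r_k)_i = rho(i), i,j = 1..k.
Equivalently, Durbin-Levinson gives phi_{kk} iteratively:
  phi_{11} = rho(1)
  phi_{kk} = [rho(k) - sum_{j=1..k-1} phi_{k-1,j} rho(k-j)]
            / [1 - sum_{j=1..k-1} phi_{k-1,j} rho(j)],
  phi_{k,j} = phi_{k-1,j} - phi_{kk} phi_{k-1,k-j},  j = 1..k-1.
Step k = 1:
  phi_11 = rho(1) = -0.7126.
Step k = 2:
  phi_22 = [rho(2) - phi_11 rho(1)] / [1 - phi_11 rho(1)] = [0.7431 - (-0.7126)(-0.7126)] / [1 - (-0.7126)(-0.7126)]
         = 0.23530124 / 0.49220124 = 0.4781.
Therefore phi_{22} = 0.4781.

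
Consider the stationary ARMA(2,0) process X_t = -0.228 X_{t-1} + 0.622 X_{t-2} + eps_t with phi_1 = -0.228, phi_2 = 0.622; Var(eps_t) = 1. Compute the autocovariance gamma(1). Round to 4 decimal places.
\gamma(1) = -1.5464

Multiply the model equation by X_{t-k} and take expectations. With theta_0 = psi_0 = 1 and psi_j the MA(infinity) weights, this gives
  gamma(k) - sum_i phi_i gamma(k-i) = c_k,
  c_k = sigma^2 * sum_{j=k..q} theta_j psi_{j-k}   (c_k = 0 for k > q),
using gamma(-m) = gamma(m).
Pure AR (q = 0): c_0 = sigma^2 = 1, c_k = 0 for k >= 1.
Equations for k = 0, 1, 2 (AR order 2, c_2 = 0):
  (E0) gamma(0) = phi_1 gamma(1) + phi_2 gamma(2) + c_0
  (E1) gamma(1) = phi_1 gamma(0) + phi_2 gamma(1) + c_1
  (E2) gamma(2) = phi_1 gamma(1) + phi_2 gamma(0)
From (E1): gamma(1) = A gamma(0) + B with
  A = phi_1 / (1 - phi_2) = -0.228 / 0.378 = -0.603175,   B = c_1 / (1 - phi_2) = 0 / 0.378 = 0.
Insert (E2) into (E0): gamma(0) (1 - phi_2^2) = phi_1 (1 + phi_2) gamma(1) + c_0.
  phi_1 (1 + phi_2) = (-0.228)(1.622) = -0.369816,   1 - phi_2^2 = 0.613116.
Replace gamma(1) by A gamma(0) + B and collect gamma(0):
  gamma(0) [0.613116 - (-0.369816)(-0.603175)] = c_0 = 1
  gamma(0) * 0.390052 = 1
  gamma(0) = 1 / 0.390052 = 2.563758.
  gamma(1) = A gamma(0) = (-0.603175)(2.563758) = -1.546394.
Therefore gamma(1) = -1.5464 (to 4 decimal places).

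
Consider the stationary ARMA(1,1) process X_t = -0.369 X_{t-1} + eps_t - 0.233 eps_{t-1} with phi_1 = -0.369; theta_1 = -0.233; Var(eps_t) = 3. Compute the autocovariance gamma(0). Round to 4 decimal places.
\gamma(0) = 4.2586

Multiply the model equation by X_{t-k} and take expectations. With theta_0 = psi_0 = 1 and psi_j the MA(infinity) weights, this gives
  gamma(k) - sum_i phi_i gamma(k-i) = c_k,
  c_k = sigma^2 * sum_{j=k..q} theta_j psi_{j-k}   (c_k = 0 for k > q),
using gamma(-m) = gamma(m).
psi-weights needed (psi_j = theta_j + sum_i phi_i psi_{j-i}):
  psi_1 = theta_1 + phi_1 = -0.233 + (-0.369) = -0.602
Right-hand sides:
  c_0 = sigma^2 (1 + theta_1 psi_1) = 3 * (1 + (-0.233)(-0.602)) = 3 * 1.140266 = 3.420798
  c_1 = sigma^2 theta_1 = 3 * (-0.233) = -0.699
  c_2 = 0
Equations for k = 0 and k = 1 (AR order 1):
  gamma(0) = phi_1 gamma(1) + c_0
  gamma(1) = phi_1 gamma(0) + c_1
Substituting the second into the first: gamma(0) (1 - phi_1^2) = c_0 + phi_1 c_1, so
  gamma(0) = (c_0 + phi_1 c_1) / (1 - phi_1^2) = (3.420798 + (-0.369)(-0.699)) / (1 - (-0.369)^2) = 3.678729 / 0.863839 = 4.258582.
Therefore gamma(0) = 4.2586 (to 4 decimal places).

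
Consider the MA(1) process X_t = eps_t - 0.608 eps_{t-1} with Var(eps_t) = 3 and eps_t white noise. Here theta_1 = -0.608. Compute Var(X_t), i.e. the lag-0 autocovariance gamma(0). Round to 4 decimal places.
\gamma(0) = 4.1090

For an MA(q) process X_t = eps_t + sum_i theta_i eps_{t-i} with
Var(eps_t) = sigma^2, the variance is
  gamma(0) = sigma^2 * (1 + sum_i theta_i^2).
  sum_i theta_i^2 = (-0.608)^2 = 0.369664.
  gamma(0) = 3 * (1 + 0.369664) = 3 * 1.369664 = 4.108992, which rounds to 4.1090.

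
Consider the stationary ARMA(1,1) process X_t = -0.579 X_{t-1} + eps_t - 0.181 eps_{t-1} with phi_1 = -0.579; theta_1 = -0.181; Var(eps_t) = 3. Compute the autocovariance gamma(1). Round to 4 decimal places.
\gamma(1) = -3.7893

Multiply the model equation by X_{t-k} and take expectations. With theta_0 = psi_0 = 1 and psi_j the MA(infinity) weights, this gives
  gamma(k) - sum_i phi_i gamma(k-i) = c_k,
  c_k = sigma^2 * sum_{j=k..q} theta_j psi_{j-k}   (c_k = 0 for k > q),
using gamma(-m) = gamma(m).
psi-weights needed (psi_j = theta_j + sum_i phi_i psi_{j-i}):
  psi_1 = theta_1 + phi_1 = -0.181 + (-0.579) = -0.76
Right-hand sides:
  c_0 = sigma^2 (1 + theta_1 psi_1) = 3 * (1 + (-0.181)(-0.76)) = 3 * 1.13756 = 3.41268
  c_1 = sigma^2 theta_1 = 3 * (-0.181) = -0.543
  c_2 = 0
Equations for k = 0 and k = 1 (AR order 1):
  gamma(0) = phi_1 gamma(1) + c_0
  gamma(1) = phi_1 gamma(0) + c_1
Substituting the second into the first: gamma(0) (1 - phi_1^2) = c_0 + phi_1 c_1, so
  gamma(0) = (c_0 + phi_1 c_1) / (1 - phi_1^2) = (3.41268 + (-0.579)(-0.543)) / (1 - (-0.579)^2) = 3.727077 / 0.664759 = 5.606659.
  gamma(1) = phi_1 gamma(0) + c_1 = (-0.579)(5.606659) + (-0.543) = -3.789256.
Therefore gamma(1) = -3.7893 (to 4 decimal places).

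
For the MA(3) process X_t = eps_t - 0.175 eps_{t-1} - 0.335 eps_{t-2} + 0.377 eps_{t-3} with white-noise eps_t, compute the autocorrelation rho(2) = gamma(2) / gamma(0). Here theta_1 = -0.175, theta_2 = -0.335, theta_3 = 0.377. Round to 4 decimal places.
\rho(2) = -0.3120

For an MA(q) process with theta_0 = 1, the autocovariance is
  gamma(k) = sigma^2 * sum_{i=0..q-k} theta_i * theta_{i+k},
and rho(k) = gamma(k) / gamma(0). Sigma^2 cancels.
  numerator   = (1)*(-0.335) + (-0.175)*(0.377) = -0.400975.
  denominator = (1)^2 + (-0.175)^2 + (-0.335)^2 + (0.377)^2 = 1.284979.
  rho(2) = -0.400975 / 1.284979 = -0.3120.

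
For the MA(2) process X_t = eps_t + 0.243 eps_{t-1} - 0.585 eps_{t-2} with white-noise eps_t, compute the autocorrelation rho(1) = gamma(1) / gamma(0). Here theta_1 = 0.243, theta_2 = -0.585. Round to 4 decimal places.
\rho(1) = 0.0720

For an MA(q) process with theta_0 = 1, the autocovariance is
  gamma(k) = sigma^2 * sum_{i=0..q-k} theta_i * theta_{i+k},
and rho(k) = gamma(k) / gamma(0). Sigma^2 cancels.
  numerator   = (1)*(0.243) + (0.243)*(-0.585) = 0.100845.
  denominator = (1)^2 + (0.243)^2 + (-0.585)^2 = 1.401274.
  rho(1) = 0.100845 / 1.401274 = 0.0720.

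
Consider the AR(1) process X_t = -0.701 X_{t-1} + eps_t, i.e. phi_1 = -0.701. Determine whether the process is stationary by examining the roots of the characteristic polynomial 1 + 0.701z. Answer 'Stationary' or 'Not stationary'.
\text{Stationary}

The AR(p) characteristic polynomial is P(z) = 1 + 0.701z.
Stationarity requires all roots to lie outside the unit circle, i.e. |z| > 1 for every root.
This is linear in z: 1 + (0.701) z = 0  =>  z = -1/(0.701) = -1.426534,  |z| = 1.426534.
Moduli of all roots: 1.4265.
All moduli strictly greater than 1? Yes.
Verdict: Stationary.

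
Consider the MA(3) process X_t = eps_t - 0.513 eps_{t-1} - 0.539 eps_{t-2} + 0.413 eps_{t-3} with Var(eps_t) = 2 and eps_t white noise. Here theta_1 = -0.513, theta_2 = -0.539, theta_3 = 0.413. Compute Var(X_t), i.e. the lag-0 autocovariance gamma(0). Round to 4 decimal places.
\gamma(0) = 3.4485

For an MA(q) process X_t = eps_t + sum_i theta_i eps_{t-i} with
Var(eps_t) = sigma^2, the variance is
  gamma(0) = sigma^2 * (1 + sum_i theta_i^2).
  sum_i theta_i^2 = (-0.513)^2 + (-0.539)^2 + (0.413)^2 = 0.263169 + 0.290521 + 0.170569 = 0.724259.
  gamma(0) = 2 * (1 + 0.724259) = 2 * 1.724259 = 3.448518, which rounds to 3.4485.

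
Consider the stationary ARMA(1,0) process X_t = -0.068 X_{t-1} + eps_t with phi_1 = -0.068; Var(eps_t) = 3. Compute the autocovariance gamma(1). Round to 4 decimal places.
\gamma(1) = -0.2049

Multiply the model equation by X_{t-k} and take expectations. With theta_0 = psi_0 = 1 and psi_j the MA(infinity) weights, this gives
  gamma(k) - sum_i phi_i gamma(k-i) = c_k,
  c_k = sigma^2 * sum_{j=k..q} theta_j psi_{j-k}   (c_k = 0 for k > q),
using gamma(-m) = gamma(m).
Pure AR (q = 0): c_0 = sigma^2 = 3, c_k = 0 for k >= 1.
Equations for k = 0 and k = 1 (AR order 1):
  gamma(0) = phi_1 gamma(1) + c_0
  gamma(1) = phi_1 gamma(0) + c_1
Substituting the second into the first: gamma(0) (1 - phi_1^2) = c_0 + phi_1 c_1, so
  gamma(0) = c_0 / (1 - phi_1^2) = 3 / (1 - (-0.068)^2) = 3 / 0.995376 = 3.013936.
  gamma(1) = phi_1 gamma(0) = (-0.068)(3.013936) = -0.204948.
Therefore gamma(1) = -0.2049 (to 4 decimal places).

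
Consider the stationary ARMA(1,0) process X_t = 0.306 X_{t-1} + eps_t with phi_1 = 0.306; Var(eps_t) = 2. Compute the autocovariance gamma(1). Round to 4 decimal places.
\gamma(1) = 0.6752

Multiply the model equation by X_{t-k} and take expectations. With theta_0 = psi_0 = 1 and psi_j the MA(infinity) weights, this gives
  gamma(k) - sum_i phi_i gamma(k-i) = c_k,
  c_k = sigma^2 * sum_{j=k..q} theta_j psi_{j-k}   (c_k = 0 for k > q),
using gamma(-m) = gamma(m).
Pure AR (q = 0): c_0 = sigma^2 = 2, c_k = 0 for k >= 1.
Equations for k = 0 and k = 1 (AR order 1):
  gamma(0) = phi_1 gamma(1) + c_0
  gamma(1) = phi_1 gamma(0) + c_1
Substituting the second into the first: gamma(0) (1 - phi_1^2) = c_0 + phi_1 c_1, so
  gamma(0) = c_0 / (1 - phi_1^2) = 2 / (1 - (0.306)^2) = 2 / 0.906364 = 2.206619.
  gamma(1) = phi_1 gamma(0) = (0.306)(2.206619) = 0.675225.
Therefore gamma(1) = 0.6752 (to 4 decimal places).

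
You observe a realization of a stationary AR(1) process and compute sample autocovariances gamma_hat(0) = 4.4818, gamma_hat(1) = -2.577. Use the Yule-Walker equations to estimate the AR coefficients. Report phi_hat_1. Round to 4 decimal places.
\hat\phi_{1} = -0.5750

The Yule-Walker equations for an AR(p) process read, in matrix form,
  Gamma_p phi = r_p,   with   (Gamma_p)_{ij} = gamma(|i - j|),
                       (r_p)_i = gamma(i),   i,j = 1..p.
Substitute the sample gammas (Toeplitz matrix and right-hand side of size 1):
  Gamma_p = [[4.4818]]
  r_p     = [-2.577]
With p = 1 this is the single equation gamma(0) phi_1 = gamma(1):
  phi_hat_1 = gamma(1) / gamma(0) = -2.577 / 4.4818 = -0.5750.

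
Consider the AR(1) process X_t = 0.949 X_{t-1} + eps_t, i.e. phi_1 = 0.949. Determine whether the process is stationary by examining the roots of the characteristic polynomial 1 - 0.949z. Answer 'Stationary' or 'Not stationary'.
\text{Stationary}

The AR(p) characteristic polynomial is P(z) = 1 - 0.949z.
Stationarity requires all roots to lie outside the unit circle, i.e. |z| > 1 for every root.
This is linear in z: 1 + (-0.949) z = 0  =>  z = -1/(-0.949) = 1.053741,  |z| = 1.053741.
Moduli of all roots: 1.0537.
All moduli strictly greater than 1? Yes.
Verdict: Stationary.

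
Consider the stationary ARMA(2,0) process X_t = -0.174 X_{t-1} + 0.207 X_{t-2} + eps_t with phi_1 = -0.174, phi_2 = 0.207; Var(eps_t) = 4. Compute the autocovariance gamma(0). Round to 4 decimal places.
\gamma(0) = 4.3904

Multiply the model equation by X_{t-k} and take expectations. With theta_0 = psi_0 = 1 and psi_j the MA(infinity) weights, this gives
  gamma(k) - sum_i phi_i gamma(k-i) = c_k,
  c_k = sigma^2 * sum_{j=k..q} theta_j psi_{j-k}   (c_k = 0 for k > q),
using gamma(-m) = gamma(m).
Pure AR (q = 0): c_0 = sigma^2 = 4, c_k = 0 for k >= 1.
Equations for k = 0, 1, 2 (AR order 2, c_2 = 0):
  (E0) gamma(0) = phi_1 gamma(1) + phi_2 gamma(2) + c_0
  (E1) gamma(1) = phi_1 gamma(0) + phi_2 gamma(1) + c_1
  (E2) gamma(2) = phi_1 gamma(1) + phi_2 gamma(0)
From (E1): gamma(1) = A gamma(0) + B with
  A = phi_1 / (1 - phi_2) = -0.174 / 0.793 = -0.21942,   B = c_1 / (1 - phi_2) = 0 / 0.793 = 0.
Insert (E2) into (E0): gamma(0) (1 - phi_2^2) = phi_1 (1 + phi_2) gamma(1) + c_0.
  phi_1 (1 + phi_2) = (-0.174)(1.207) = -0.210018,   1 - phi_2^2 = 0.957151.
Replace gamma(1) by A gamma(0) + B and collect gamma(0):
  gamma(0) [0.957151 - (-0.210018)(-0.21942)] = c_0 = 4
  gamma(0) * 0.911069 = 4
  gamma(0) = 4 / 0.911069 = 4.390447.
Therefore gamma(0) = 4.3904 (to 4 decimal places).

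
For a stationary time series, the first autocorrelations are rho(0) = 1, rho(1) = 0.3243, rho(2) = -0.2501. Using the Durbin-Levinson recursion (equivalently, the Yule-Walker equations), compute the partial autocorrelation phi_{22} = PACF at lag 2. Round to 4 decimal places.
\phi_{22} = -0.3970

The PACF at lag k is phi_{kk}, the last component of the solution
to the Yule-Walker system G_k phi = r_k where
  (G_k)_{ij} = rho(|i - j|), (r_k)_i = rho(i), i,j = 1..k.
Equivalently, Durbin-Levinson gives phi_{kk} iteratively:
  phi_{11} = rho(1)
  phi_{kk} = [rho(k) - sum_{j=1..k-1} phi_{k-1,j} rho(k-j)]
            / [1 - sum_{j=1..k-1} phi_{k-1,j} rho(j)],
  phi_{k,j} = phi_{k-1,j} - phi_{kk} phi_{k-1,k-j},  j = 1..k-1.
Step k = 1:
  phi_11 = rho(1) = 0.3243.
Step k = 2:
  phi_22 = [rho(2) - phi_11 rho(1)] / [1 - phi_11 rho(1)] = [-0.2501 - (0.3243)(0.3243)] / [1 - (0.3243)(0.3243)]
         = -0.35527049 / 0.89482951 = -0.397.
Therefore phi_{22} = -0.3970.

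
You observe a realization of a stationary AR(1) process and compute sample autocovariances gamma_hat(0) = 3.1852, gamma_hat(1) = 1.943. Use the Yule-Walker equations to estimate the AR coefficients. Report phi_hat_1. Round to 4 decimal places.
\hat\phi_{1} = 0.6100

The Yule-Walker equations for an AR(p) process read, in matrix form,
  Gamma_p phi = r_p,   with   (Gamma_p)_{ij} = gamma(|i - j|),
                       (r_p)_i = gamma(i),   i,j = 1..p.
Substitute the sample gammas (Toeplitz matrix and right-hand side of size 1):
  Gamma_p = [[3.1852]]
  r_p     = [1.943]
With p = 1 this is the single equation gamma(0) phi_1 = gamma(1):
  phi_hat_1 = gamma(1) / gamma(0) = 1.943 / 3.1852 = 0.6100.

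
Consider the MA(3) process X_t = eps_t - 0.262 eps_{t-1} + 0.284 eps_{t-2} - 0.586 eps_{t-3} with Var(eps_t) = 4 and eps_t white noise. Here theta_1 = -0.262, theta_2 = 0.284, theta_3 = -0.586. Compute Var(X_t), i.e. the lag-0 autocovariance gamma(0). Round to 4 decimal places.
\gamma(0) = 5.9708

For an MA(q) process X_t = eps_t + sum_i theta_i eps_{t-i} with
Var(eps_t) = sigma^2, the variance is
  gamma(0) = sigma^2 * (1 + sum_i theta_i^2).
  sum_i theta_i^2 = (-0.262)^2 + (0.284)^2 + (-0.586)^2 = 0.068644 + 0.080656 + 0.343396 = 0.492696.
  gamma(0) = 4 * (1 + 0.492696) = 4 * 1.492696 = 5.970784, which rounds to 5.9708.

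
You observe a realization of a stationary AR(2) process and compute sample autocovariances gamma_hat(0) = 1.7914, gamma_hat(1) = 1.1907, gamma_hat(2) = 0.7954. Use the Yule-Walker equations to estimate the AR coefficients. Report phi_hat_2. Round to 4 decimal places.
\hat\phi_{2} = 0.0040

The Yule-Walker equations for an AR(p) process read, in matrix form,
  Gamma_p phi = r_p,   with   (Gamma_p)_{ij} = gamma(|i - j|),
                       (r_p)_i = gamma(i),   i,j = 1..p.
Substitute the sample gammas (Toeplitz matrix and right-hand side of size 2):
  Gamma_p = [[1.7914, 1.1907], [1.1907, 1.7914]]
  r_p     = [1.1907, 0.7954]
Written out:
  1.7914 phi_1 + 1.1907 phi_2 = 1.1907
  1.1907 phi_1 + 1.7914 phi_2 = 0.7954
Solve by Cramer's rule:
  det = gamma(0)^2 - gamma(1)^2 = (1.7914)^2 - (1.1907)^2 = 3.20911396 - 1.41776649 = 1.79134747
  phi_hat_1 = [gamma(1) gamma(0) - gamma(1) gamma(2)] / det = [(1.1907)(1.7914) - (1.1907)(0.7954)] / 1.79134747 = 1.1859372 / 1.79134747 = 0.662
  phi_hat_2 = [gamma(0) gamma(2) - gamma(1)^2] / det = [(1.7914)(0.7954) - (1.1907)^2] / 1.79134747 = 0.00711307 / 1.79134747 = 0.004
So phi_hat = [0.6620, 0.0040].
Therefore phi_hat_2 = 0.0040.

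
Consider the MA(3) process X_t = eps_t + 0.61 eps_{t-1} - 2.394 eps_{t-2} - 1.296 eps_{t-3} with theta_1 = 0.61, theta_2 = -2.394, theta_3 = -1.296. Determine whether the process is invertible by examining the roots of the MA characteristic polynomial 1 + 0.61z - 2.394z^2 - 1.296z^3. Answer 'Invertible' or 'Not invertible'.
\text{Not invertible}

The MA(q) characteristic polynomial is P(z) = 1 + 0.61z - 2.394z^2 - 1.296z^3.
Invertibility requires all roots to lie outside the unit circle, i.e. |z| > 1 for every root.
Degree 3: look for a simple real root z0 first, then factor out (1 - z/z0) and solve the remaining quadratic.
Testing z0 = -0.625: P(-0.625) = 1 + (0.61)(-0.625) + (-2.394)(-0.625)^2 + (-1.296)(-0.625)^3
  = 1 + (-0.38125) + (-0.935156) + (0.316406) = 0.  So z_0 = -0.625 is a root, |z_0| = 0.625.
Divide out the factor (1 + 1.6 z) = (1 - z/z0) (since 1/z0 = -1.6):
  P(z) = (1 + 1.6 z)(1 + (-0.99) z + (-0.81) z^2)
  [check: z-coef -0.99 - (-1.6) = 0.61; z^2-coef -0.81 - (-1.6)(-0.99) = -2.394; z^3-coef -(-1.6)(-0.81) = -1.296.]
Remaining roots from the quadratic factor 1 + (-0.99) z + (-0.81) z^2:
  Set 1 + (-0.99) z + (-0.81) z^2 = 0, i.e. a z^2 + b z + c = 0 with a = -0.81, b = -0.99, c = 1.
  Discriminant D = b^2 - 4ac = (-0.99)^2 - 4*(-0.81)*1 = 0.9801 - (-3.24) = 4.2201.
  D >= 0, so the roots are real: z = (-b +/- sqrt(D)) / (2a) = (0.99 +/- 2.054288) / (-1.62).
    z_1 = (0.99 + 2.054288) / (-1.62) = -1.8792,   |z_1| = 1.8792.
    z_2 = (0.99 - 2.054288) / (-1.62) = 0.657,   |z_2| = 0.657.
Moduli of all roots: 0.6250, 1.8792, 0.6570.
All moduli strictly greater than 1? No.
Verdict: Not invertible.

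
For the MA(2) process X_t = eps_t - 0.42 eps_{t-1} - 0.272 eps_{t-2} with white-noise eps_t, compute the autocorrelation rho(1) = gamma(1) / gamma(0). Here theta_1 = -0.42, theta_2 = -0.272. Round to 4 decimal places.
\rho(1) = -0.2445

For an MA(q) process with theta_0 = 1, the autocovariance is
  gamma(k) = sigma^2 * sum_{i=0..q-k} theta_i * theta_{i+k},
and rho(k) = gamma(k) / gamma(0). Sigma^2 cancels.
  numerator   = (1)*(-0.42) + (-0.42)*(-0.272) = -0.30576.
  denominator = (1)^2 + (-0.42)^2 + (-0.272)^2 = 1.250384.
  rho(1) = -0.30576 / 1.250384 = -0.2445.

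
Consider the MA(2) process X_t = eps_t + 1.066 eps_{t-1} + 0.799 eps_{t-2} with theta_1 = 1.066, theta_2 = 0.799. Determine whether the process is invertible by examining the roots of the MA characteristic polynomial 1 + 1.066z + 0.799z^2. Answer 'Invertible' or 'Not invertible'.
\text{Invertible}

The MA(q) characteristic polynomial is P(z) = 1 + 1.066z + 0.799z^2.
Invertibility requires all roots to lie outside the unit circle, i.e. |z| > 1 for every root.
Set 1 + (1.066) z + (0.799) z^2 = 0, i.e. a z^2 + b z + c = 0 with a = 0.799, b = 1.066, c = 1.
Discriminant D = b^2 - 4ac = (1.066)^2 - 4*(0.799)*1 = 1.136356 - (3.196) = -2.059644.
D < 0, so the roots are the complex-conjugate pair z = (-b +/- i sqrt(-D)) / (2a) = -0.6671 +/- 0.8981i.
For a conjugate pair |z|^2 = z * conj(z) = (product of roots) = c/a = 1/(0.799) = 1.251564, so |z| = sqrt(1.251564) = 1.1187 for both roots.
Moduli of all roots: 1.1187, 1.1187.
All moduli strictly greater than 1? Yes.
Verdict: Invertible.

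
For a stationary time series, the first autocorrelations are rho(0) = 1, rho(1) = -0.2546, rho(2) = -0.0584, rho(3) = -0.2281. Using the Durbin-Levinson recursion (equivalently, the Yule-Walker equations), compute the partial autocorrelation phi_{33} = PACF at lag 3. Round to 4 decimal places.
\phi_{33} = -0.3030

The PACF at lag k is phi_{kk}, the last component of the solution
to the Yule-Walker system G_k phi = r_k where
  (G_k)_{ij} = rho(|i - j|), (r_k)_i = rho(i), i,j = 1..k.
Equivalently, Durbin-Levinson gives phi_{kk} iteratively:
  phi_{11} = rho(1)
  phi_{kk} = [rho(k) - sum_{j=1..k-1} phi_{k-1,j} rho(k-j)]
            / [1 - sum_{j=1..k-1} phi_{k-1,j} rho(j)],
  phi_{k,j} = phi_{k-1,j} - phi_{kk} phi_{k-1,k-j},  j = 1..k-1.
Step k = 1:
  phi_11 = rho(1) = -0.2546.
Step k = 2:
  phi_22 = [rho(2) - phi_11 rho(1)] / [1 - phi_11 rho(1)] = [-0.0584 - (-0.2546)(-0.2546)] / [1 - (-0.2546)(-0.2546)]
         = -0.12322116 / 0.93517884 = -0.131762.
  Update: phi_21 = phi_11 - phi_22 phi_11 = -0.2546 - (-0.131762)(-0.2546) = -0.288147.
Step k = 3:
  phi_33 = [rho(3) - phi_21 rho(2) - phi_22 rho(1)] / [1 - phi_21 rho(1) - phi_22 rho(2)]
    numerator   = -0.2281 - (-0.288147)(-0.0584) - (-0.131762)(-0.2546) = -0.2784744
    denominator = 1 - (-0.288147)(-0.2546) - (-0.131762)(-0.0584) = 0.91894296
  phi_33 = -0.2784744 / 0.91894296 = -0.303.
Therefore phi_{33} = -0.3030.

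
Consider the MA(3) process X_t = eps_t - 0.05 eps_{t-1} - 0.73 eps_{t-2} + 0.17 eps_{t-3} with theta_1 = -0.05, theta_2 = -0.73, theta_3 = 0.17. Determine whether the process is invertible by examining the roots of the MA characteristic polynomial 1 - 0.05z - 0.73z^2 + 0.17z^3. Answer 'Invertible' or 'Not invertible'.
\text{Invertible}

The MA(q) characteristic polynomial is P(z) = 1 - 0.05z - 0.73z^2 + 0.17z^3.
Invertibility requires all roots to lie outside the unit circle, i.e. |z| > 1 for every root.
Degree 3: look for a simple real root z0 first, then factor out (1 - z/z0) and solve the remaining quadratic.
Testing z0 = 4: P(4) = 1 + (-0.05)(4) + (-0.73)(4)^2 + (0.17)(4)^3
  = 1 + (-0.2) + (-11.68) + (10.88) = 0.  So z_0 = 4 is a root, |z_0| = 4.
Divide out the factor (1 - 0.25 z) = (1 - z/z0) (since 1/z0 = 0.25):
  P(z) = (1 - 0.25 z)(1 + (0.2) z + (-0.68) z^2)
  [check: z-coef 0.2 - (0.25) = -0.05; z^2-coef -0.68 - (0.25)(0.2) = -0.73; z^3-coef -(0.25)(-0.68) = 0.17.]
Remaining roots from the quadratic factor 1 + (0.2) z + (-0.68) z^2:
  Set 1 + (0.2) z + (-0.68) z^2 = 0, i.e. a z^2 + b z + c = 0 with a = -0.68, b = 0.2, c = 1.
  Discriminant D = b^2 - 4ac = (0.2)^2 - 4*(-0.68)*1 = 0.04 - (-2.72) = 2.76.
  D >= 0, so the roots are real: z = (-b +/- sqrt(D)) / (2a) = (-0.2 +/- 1.661325) / (-1.36).
    z_1 = (-0.2 + 1.661325) / (-1.36) = -1.0745,   |z_1| = 1.0745.
    z_2 = (-0.2 - 1.661325) / (-1.36) = 1.3686,   |z_2| = 1.3686.
Moduli of all roots: 4.0000, 1.0745, 1.3686.
All moduli strictly greater than 1? Yes.
Verdict: Invertible.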